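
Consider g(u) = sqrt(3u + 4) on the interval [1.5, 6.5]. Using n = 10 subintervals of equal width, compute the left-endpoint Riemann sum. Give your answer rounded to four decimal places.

Δu = (6.5 − 1.5)/10 = 0.5.
Left endpoints: 1.5, 2, 2.5, 3, 3.5, 4, 4.5, 5, 5.5, 6.
g(1.5) ≈ 2.9155, g(2) ≈ 3.1623, g(2.5) ≈ 3.3912, g(3) ≈ 3.6056, g(3.5) ≈ 3.8079, g(4) ≈ 4.0000, g(4.5) ≈ 4.1833, g(5) ≈ 4.3589, g(5.5) ≈ 4.5277, g(6) ≈ 4.6904.
Sum = Δu · [g(1.5) + g(2) + g(2.5) + ...].
Sum ≈ 19.3213.

19.3213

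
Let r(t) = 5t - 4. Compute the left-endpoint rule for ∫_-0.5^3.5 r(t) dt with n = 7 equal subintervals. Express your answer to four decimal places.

Δt = (3.5 − (-0.5))/7 = 4/7.
Left endpoints: -0.5, 1/14, 9/14, 17/14, 25/14, 33/14, 41/14.
r(-0.5) = -6.5, r(1/14) = -51/14, r(9/14) = -11/14, r(17/14) = 29/14, r(25/14) = 69/14, r(33/14) = 109/14, r(41/14) = 149/14.
Sum = Δt · [r(-0.5) + r(1/14) + r(9/14) + ...].
Sum ≈ 8.2857.

8.2857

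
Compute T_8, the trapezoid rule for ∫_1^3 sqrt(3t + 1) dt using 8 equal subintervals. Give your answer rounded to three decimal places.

5.248

Δt = (3 − 1)/8 = 0.25.
f(1) ≈ 2.000, f(1.25) ≈ 2.179, f(1.5) ≈ 2.345, f(1.75) ≈ 2.500, f(2) ≈ 2.646, f(2.25) ≈ 2.784, f(2.5) ≈ 2.915, f(2.75) ≈ 3.041, f(3) ≈ 3.162.
T_8 = (Δt/2)·[f(t_0) + 2f(t_1) + ... + 2f(t_{7}) + f(t_8)].
Sum ≈ 5.248.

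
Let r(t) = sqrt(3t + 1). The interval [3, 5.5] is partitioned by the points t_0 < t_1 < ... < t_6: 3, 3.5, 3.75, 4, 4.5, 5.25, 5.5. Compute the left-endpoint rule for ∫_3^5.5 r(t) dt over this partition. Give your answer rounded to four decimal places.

Subinterval widths: 0.5, 0.25, 0.25, 0.5, 0.75, 0.25.
Left endpoints: 3, 3.5, 3.75, 4, 4.5, 5.25.
r(3) ≈ 3.1623, r(3.5) ≈ 3.3912, r(3.75) ≈ 3.5000, r(4) ≈ 3.6056, r(4.5) ≈ 3.8079, r(5.25) ≈ 4.0927.
Sum = Σ Δt_i · r(t_i).
Sum ≈ 8.9858.

8.9858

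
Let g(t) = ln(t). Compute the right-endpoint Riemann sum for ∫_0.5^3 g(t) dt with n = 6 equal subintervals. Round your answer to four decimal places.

1.4922

Δt = (3 − 0.5)/6 = 5/12.
Right endpoints: 11/12, 4/3, 1.75, 13/6, 31/12, 3.
g(11/12) ≈ -0.0870, g(4/3) ≈ 0.2877, g(1.75) ≈ 0.5596, g(13/6) ≈ 0.7732, g(31/12) ≈ 0.9491, g(3) ≈ 1.0986.
Sum = Δt · [g(11/12) + g(4/3) + g(1.75) + ...].
Sum ≈ 1.4922.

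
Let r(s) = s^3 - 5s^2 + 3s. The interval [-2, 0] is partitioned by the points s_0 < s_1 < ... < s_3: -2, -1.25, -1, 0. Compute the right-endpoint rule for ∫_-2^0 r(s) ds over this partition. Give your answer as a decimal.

-12.38671875

Subinterval widths: 0.75, 0.25, 1.
Right endpoints: -1.25, -1, 0.
r(-1.25) = -13.515625, r(-1) = -9, r(0) = 0.
Sum = Σ Δs_i · r(s_i).
Sum = -12.38671875.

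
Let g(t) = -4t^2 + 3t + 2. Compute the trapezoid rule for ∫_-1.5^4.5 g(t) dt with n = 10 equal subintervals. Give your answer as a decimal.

-88.44

Δt = (4.5 − (-1.5))/10 = 0.6.
g(-1.5) = -11.5, g(-0.9) = -3.94, g(-0.3) = 0.74, g(0.3) = 2.54, g(0.9) = 1.46, g(1.5) = -2.5, g(2.1) = -9.34, g(2.7) = -19.06, g(3.3) = -31.66, g(3.9) = -47.14, g(4.5) = -65.5.
T_10 = (Δt/2)·[g(t_0) + 2g(t_1) + ... + 2g(t_{9}) + g(t_10)].
Sum = -88.44.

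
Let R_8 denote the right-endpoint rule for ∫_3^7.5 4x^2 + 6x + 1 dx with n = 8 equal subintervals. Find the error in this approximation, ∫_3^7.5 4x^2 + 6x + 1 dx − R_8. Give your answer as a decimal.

Exact integral: ∫_3^7.5 f(x) dx = 672.75.
R_8 = 734.44921875.
Error = 672.75 − 734.44921875 = -61.69921875.

-61.69921875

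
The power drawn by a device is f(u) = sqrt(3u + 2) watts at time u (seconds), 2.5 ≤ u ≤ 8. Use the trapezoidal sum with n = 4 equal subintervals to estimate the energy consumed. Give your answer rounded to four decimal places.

22.9240

Δu = (8 − 2.5)/4 = 1.375.
f(2.5) ≈ 3.0822, f(3.875) ≈ 3.6912, f(5.25) ≈ 4.2131, f(6.625) ≈ 4.6771, f(8) ≈ 5.0990.
T_4 = (Δu/2)·[f(u_0) + 2f(u_1) + 2f(u_2) + 2f(u_3) + f(u_4)].
Sum ≈ 22.9240.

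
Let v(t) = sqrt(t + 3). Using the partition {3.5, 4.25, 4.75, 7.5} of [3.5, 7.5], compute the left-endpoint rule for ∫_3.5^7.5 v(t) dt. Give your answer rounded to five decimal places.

10.91410

Subinterval widths: 0.75, 0.5, 2.75.
Left endpoints: 3.5, 4.25, 4.75.
v(3.5) ≈ 2.54951, v(4.25) ≈ 2.69258, v(4.75) ≈ 2.78388.
Sum = Σ Δt_i · v(t_i).
Sum ≈ 10.91410.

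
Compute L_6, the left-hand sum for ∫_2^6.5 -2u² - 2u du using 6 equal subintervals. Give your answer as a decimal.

Δu = (6.5 − 2)/6 = 0.75.
Left endpoints: 2, 2.75, 3.5, 4.25, 5, 5.75.
f(2) = -12, f(2.75) = -20.625, f(3.5) = -31.5, f(4.25) = -44.625, f(5) = -60, f(5.75) = -77.625.
Sum = Δu · [f(2) + f(2.75) + f(3.5) + ...].
Sum = -184.78125.

-184.78125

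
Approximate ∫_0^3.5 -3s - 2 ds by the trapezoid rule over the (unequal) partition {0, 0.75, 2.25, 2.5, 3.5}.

Subinterval widths: 0.75, 1.5, 0.25, 1.
f(0) = -2, f(0.75) = -4.25, f(2.25) = -8.75, f(2.5) = -9.5, f(3.5) = -12.5.
On each subinterval the trapezoid contributes (Δs_i/2)·[f(s_{i-1}) + f(s_i)].
Sum = -25.375.

-25.375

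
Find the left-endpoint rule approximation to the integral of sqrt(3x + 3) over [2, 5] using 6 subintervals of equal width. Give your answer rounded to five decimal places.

10.65685

Δx = (5 − 2)/6 = 0.5.
Left endpoints: 2, 2.5, 3, 3.5, 4, 4.5.
f(2) ≈ 3.00000, f(2.5) ≈ 3.24037, f(3) ≈ 3.46410, f(3.5) ≈ 3.67423, f(4) ≈ 3.87298, f(4.5) ≈ 4.06202.
Sum = Δx · [f(2) + f(2.5) + f(3) + ...].
Sum ≈ 10.65685.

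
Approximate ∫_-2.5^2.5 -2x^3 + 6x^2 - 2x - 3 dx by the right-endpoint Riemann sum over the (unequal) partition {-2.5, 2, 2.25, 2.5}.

Subinterval widths: 4.5, 0.25, 0.25.
Right endpoints: 2, 2.25, 2.5.
f(2) = 1, f(2.25) = 0.09375, f(2.5) = -1.75.
Sum = Σ Δx_i · f(x_i).
Sum = 4.0859375.

4.0859375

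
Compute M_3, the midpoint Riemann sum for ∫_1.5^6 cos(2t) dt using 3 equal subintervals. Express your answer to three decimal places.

-0.510

Δt = (6 − 1.5)/3 = 1.5.
Midpoints: 2.25, 3.75, 5.25.
f(2.25) ≈ -0.211, f(3.75) ≈ 0.347, f(5.25) ≈ -0.476.
Sum = Δt · [f(2.25) + f(3.75) + f(5.25)].
Sum ≈ -0.510.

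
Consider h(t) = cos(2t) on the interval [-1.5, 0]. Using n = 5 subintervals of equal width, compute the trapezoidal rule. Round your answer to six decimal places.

0.068430

Δt = (0 − (-1.5))/5 = 0.3.
h(-1.5) ≈ -0.989992, h(-1.2) ≈ -0.737394, h(-0.9) ≈ -0.227202, h(-0.6) ≈ 0.362358, h(-0.3) ≈ 0.825336, h(0) ≈ 1.000000.
T_5 = (Δt/2)·[h(t_0) + 2h(t_1) + ... + 2h(t_{4}) + h(t_5)].
Sum ≈ 0.068430.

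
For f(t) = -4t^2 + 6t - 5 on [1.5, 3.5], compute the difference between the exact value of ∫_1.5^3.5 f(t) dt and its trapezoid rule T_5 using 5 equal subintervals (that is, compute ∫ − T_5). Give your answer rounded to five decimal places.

0.21333

Exact integral: ∫_1.5^3.5 f(t) dt ≈ -32.6666667.
T_5 = -32.88.
Error ≈ -32.6666667 − (-32.88) ≈ 0.21333.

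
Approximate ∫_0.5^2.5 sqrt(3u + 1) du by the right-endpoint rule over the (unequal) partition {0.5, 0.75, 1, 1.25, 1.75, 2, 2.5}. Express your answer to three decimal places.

4.865

Subinterval widths: 0.25, 0.25, 0.25, 0.5, 0.25, 0.5.
Right endpoints: 0.75, 1, 1.25, 1.75, 2, 2.5.
f(0.75) ≈ 1.803, f(1) ≈ 2.000, f(1.25) ≈ 2.179, f(1.75) ≈ 2.500, f(2) ≈ 2.646, f(2.5) ≈ 2.915.
Sum = Σ Δu_i · f(u_i).
Sum ≈ 4.865.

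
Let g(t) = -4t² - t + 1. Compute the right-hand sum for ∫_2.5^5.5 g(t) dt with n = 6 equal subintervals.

-235.25

Δt = (5.5 − 2.5)/6 = 0.5.
Right endpoints: 3, 3.5, 4, 4.5, 5, 5.5.
g(3) = -38, g(3.5) = -51.5, g(4) = -67, g(4.5) = -84.5, g(5) = -104, g(5.5) = -125.5.
Sum = Δt · [g(3) + g(3.5) + g(4) + ...].
Sum = -235.25.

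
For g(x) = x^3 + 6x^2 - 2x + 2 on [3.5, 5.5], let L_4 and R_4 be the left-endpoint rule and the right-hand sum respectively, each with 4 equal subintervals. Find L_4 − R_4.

L_4 = 369.
R_4 = 482.75.
L_4 − R_4 = -113.75.

-113.75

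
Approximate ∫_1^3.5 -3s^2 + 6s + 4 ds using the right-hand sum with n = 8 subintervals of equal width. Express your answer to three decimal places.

-1.177

Δs = (3.5 − 1)/8 = 0.3125.
Right endpoints: 1.3125, 1.625, 1.9375, 2.25, 2.5625, 2.875, 3.1875, 3.5.
f(1.3125) = 6.70703125, f(1.625) = 5.828125, f(1.9375) = 4.36328125, f(2.25) = 2.3125, f(2.5625) = -0.32421875, f(2.875) = -3.546875, f(3.1875) = -7.35546875, f(3.5) = -11.75.
Sum = Δs · [f(1.3125) + f(1.625) + f(1.9375) + ...].
Sum ≈ -1.177.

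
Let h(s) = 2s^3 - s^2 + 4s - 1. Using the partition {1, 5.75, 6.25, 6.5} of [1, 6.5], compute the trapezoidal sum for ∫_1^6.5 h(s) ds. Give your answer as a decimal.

Subinterval widths: 4.75, 0.5, 0.25.
h(1) = 4, h(5.75) = 369.15625, h(6.25) = 473.21875, h(6.5) = 532.
On each subinterval the trapezoid contributes (Δs_i/2)·[h(s_{i-1}) + h(s_i)].
Sum = 1222.4921875.

1222.4921875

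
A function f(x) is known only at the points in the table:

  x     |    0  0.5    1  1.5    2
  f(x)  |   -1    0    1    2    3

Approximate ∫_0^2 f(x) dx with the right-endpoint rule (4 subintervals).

Δx = 0.5.
Sum = 0.5·[0 + 1 + 2 + 3] = 3.

3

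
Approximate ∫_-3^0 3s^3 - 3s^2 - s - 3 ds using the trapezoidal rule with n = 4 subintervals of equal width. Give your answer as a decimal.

-96.890625

Δs = (0 − (-3))/4 = 0.75.
f(-3) = -108, f(-2.25) = -50.109375, f(-1.5) = -18.375, f(-0.75) = -5.203125, f(0) = -3.
T_4 = (Δs/2)·[f(s_0) + 2f(s_1) + 2f(s_2) + 2f(s_3) + f(s_4)].
Sum = -96.890625.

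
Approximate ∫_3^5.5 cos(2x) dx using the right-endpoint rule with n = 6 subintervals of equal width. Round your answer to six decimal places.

-0.538305

Δx = (5.5 − 3)/6 = 5/12.
Right endpoints: 41/12, 23/6, 4.25, 14/3, 61/12, 5.5.
f(41/12) ≈ 0.852447, f(23/6) ≈ 0.186222, f(4.25) ≈ -0.602012, f(14/3) ≈ -0.995822, f(61/12) ≈ -0.737194, f(5.5) ≈ 0.004426.
Sum = Δx · [f(41/12) + f(23/6) + f(4.25) + ...].
Sum ≈ -0.538305.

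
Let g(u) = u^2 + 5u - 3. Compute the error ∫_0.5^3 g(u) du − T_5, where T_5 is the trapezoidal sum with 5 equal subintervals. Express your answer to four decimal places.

-0.1042

Exact integral: ∫_0.5^3 g(u) du ≈ 23.333333.
T_5 = 23.4375.
Error ≈ 23.333333 − 23.4375 ≈ -0.1042.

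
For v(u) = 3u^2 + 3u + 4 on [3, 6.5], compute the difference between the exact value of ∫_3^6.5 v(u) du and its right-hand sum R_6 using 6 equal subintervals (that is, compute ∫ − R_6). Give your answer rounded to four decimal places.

-32.7517

Exact integral: ∫_3^6.5 v(u) du = 311.5.
R_6 ≈ 344.251736.
Error ≈ 311.5 − 344.251736 ≈ -32.7517.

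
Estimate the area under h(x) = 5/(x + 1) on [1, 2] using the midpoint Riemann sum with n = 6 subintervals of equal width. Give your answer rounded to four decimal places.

2.0265

Δx = (2 − 1)/6 = 1/6.
Midpoints: 13/12, 1.25, 17/12, 19/12, 1.75, 23/12.
h(13/12) = 2.4, h(1.25) = 20/9, h(17/12) = 60/29, h(19/12) = 60/31, h(1.75) = 20/11, h(23/12) = 12/7.
Sum = Δx · [h(13/12) + h(1.25) + h(17/12) + ...].
Sum ≈ 2.0265.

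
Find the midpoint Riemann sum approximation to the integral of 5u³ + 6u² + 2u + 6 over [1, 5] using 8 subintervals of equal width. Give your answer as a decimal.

Δu = (5 − 1)/8 = 0.5.
Midpoints: 1.25, 1.75, 2.25, 2.75, 3.25, 3.75, 4.25, 4.75.
f(1.25) = 27.640625, f(1.75) = 54.671875, f(2.25) = 97.828125, f(2.75) = 160.859375, f(3.25) = 247.515625, f(3.75) = 361.546875, f(4.25) = 506.703125, f(4.75) = 686.734375.
Sum = Δu · [f(1.25) + f(1.75) + f(2.25) + ...].
Sum = 1071.75.

1071.75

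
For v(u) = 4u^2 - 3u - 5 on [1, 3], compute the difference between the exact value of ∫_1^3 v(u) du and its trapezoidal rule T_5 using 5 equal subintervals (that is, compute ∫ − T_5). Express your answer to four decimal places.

Exact integral: ∫_1^3 v(u) du ≈ 12.666667.
T_5 = 12.88.
Error ≈ 12.666667 − 12.88 ≈ -0.2133.

-0.2133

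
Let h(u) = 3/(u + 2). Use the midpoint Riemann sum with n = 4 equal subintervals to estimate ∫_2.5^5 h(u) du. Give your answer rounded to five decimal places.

Δu = (5 − 2.5)/4 = 0.625.
Midpoints: 2.8125, 3.4375, 4.0625, 4.6875.
h(2.8125) = 48/77, h(3.4375) = 16/29, h(4.0625) = 48/97, h(4.6875) = 48/107.
Sum = Δu · [h(2.8125) + h(3.4375) + h(4.0625) + h(4.6875)].
Sum ≈ 1.32409.

1.32409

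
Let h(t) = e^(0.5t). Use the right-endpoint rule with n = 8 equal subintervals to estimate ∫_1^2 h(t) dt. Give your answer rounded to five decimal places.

Δt = (2 − 1)/8 = 0.125.
Right endpoints: 1.125, 1.25, 1.375, 1.5, 1.625, 1.75, 1.875, 2.
h(1.125) ≈ 1.75505, h(1.25) ≈ 1.86825, h(1.375) ≈ 1.98874, h(1.5) ≈ 2.11700, h(1.625) ≈ 2.25353, h(1.75) ≈ 2.39888, h(1.875) ≈ 2.55359, h(2) ≈ 2.71828.
Sum = Δt · [h(1.125) + h(1.25) + h(1.375) + ...].
Sum ≈ 2.20666.

2.20666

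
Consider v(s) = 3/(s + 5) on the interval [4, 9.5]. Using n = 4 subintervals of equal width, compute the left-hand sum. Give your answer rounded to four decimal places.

1.5213

Δs = (9.5 − 4)/4 = 1.375.
Left endpoints: 4, 5.375, 6.75, 8.125.
v(4) = 1/3, v(5.375) = 24/83, v(6.75) = 12/47, v(8.125) = 8/35.
Sum = Δs · [v(4) + v(5.375) + v(6.75) + v(8.125)].
Sum ≈ 1.5213.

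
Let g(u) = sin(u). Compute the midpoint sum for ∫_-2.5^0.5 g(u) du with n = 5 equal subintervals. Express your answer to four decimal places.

-1.7042

Δu = (0.5 − (-2.5))/5 = 0.6.
Midpoints: -2.2, -1.6, -1, -0.4, 0.2.
g(-2.2) ≈ -0.8085, g(-1.6) ≈ -0.9996, g(-1) ≈ -0.8415, g(-0.4) ≈ -0.3894, g(0.2) ≈ 0.1987.
Sum = Δu · [g(-2.2) + g(-1.6) + g(-1) + g(-0.4) + g(0.2)].
Sum ≈ -1.7042.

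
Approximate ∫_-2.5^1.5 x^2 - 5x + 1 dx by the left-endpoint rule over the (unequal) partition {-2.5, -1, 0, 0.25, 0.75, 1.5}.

Subinterval widths: 1.5, 1, 0.25, 0.5, 0.75.
Left endpoints: -2.5, -1, 0, 0.25, 0.75.
f(-2.5) = 19.75, f(-1) = 7, f(0) = 1, f(0.25) = -0.1875, f(0.75) = -2.1875.
Sum = Σ Δx_i · f(x_i).
Sum = 35.140625.

35.140625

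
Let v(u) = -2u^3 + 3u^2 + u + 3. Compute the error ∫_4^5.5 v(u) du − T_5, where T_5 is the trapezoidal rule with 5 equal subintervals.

Exact integral: ∫_4^5.5 v(u) du = -215.53125.
T_5 = -216.105.
Error = -215.53125 − (-216.105) = 0.57375.

0.57375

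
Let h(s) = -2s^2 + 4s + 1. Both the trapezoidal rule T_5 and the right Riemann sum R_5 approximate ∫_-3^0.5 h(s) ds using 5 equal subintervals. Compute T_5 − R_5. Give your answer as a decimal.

-11.025

T_5 = -32.655.
R_5 = -21.63.
T_5 − R_5 = -11.025.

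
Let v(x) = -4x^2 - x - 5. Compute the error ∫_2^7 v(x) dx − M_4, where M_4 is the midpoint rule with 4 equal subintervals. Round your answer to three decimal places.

-2.604

Exact integral: ∫_2^7 v(x) dx ≈ -494.16667.
M_4 = -491.5625.
Error ≈ -494.16667 − (-491.5625) ≈ -2.604.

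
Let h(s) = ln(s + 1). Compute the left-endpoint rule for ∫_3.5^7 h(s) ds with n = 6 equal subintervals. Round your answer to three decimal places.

6.197

Δs = (7 − 3.5)/6 = 7/12.
Left endpoints: 3.5, 49/12, 14/3, 5.25, 35/6, 77/12.
h(3.5) ≈ 1.504, h(49/12) ≈ 1.626, h(14/3) ≈ 1.735, h(5.25) ≈ 1.833, h(35/6) ≈ 1.922, h(77/12) ≈ 2.004.
Sum = Δs · [h(3.5) + h(49/12) + h(14/3) + ...].
Sum ≈ 6.197.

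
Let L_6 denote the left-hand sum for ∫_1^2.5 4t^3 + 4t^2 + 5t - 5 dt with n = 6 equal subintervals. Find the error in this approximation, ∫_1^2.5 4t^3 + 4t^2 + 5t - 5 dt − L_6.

10.484375

Exact integral: ∫_1^2.5 f(t) dt = 63.1875.
L_6 = 52.703125.
Error = 63.1875 − 52.703125 = 10.484375.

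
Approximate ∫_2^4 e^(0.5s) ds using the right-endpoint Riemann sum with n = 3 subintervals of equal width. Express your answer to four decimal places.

Δs = (4 − 2)/3 = 2/3.
Right endpoints: 8/3, 10/3, 4.
f(8/3) ≈ 3.7937, f(10/3) ≈ 5.2945, f(4) ≈ 7.3891.
Sum = Δs · [f(8/3) + f(10/3) + f(4)].
Sum ≈ 10.9848.

10.9848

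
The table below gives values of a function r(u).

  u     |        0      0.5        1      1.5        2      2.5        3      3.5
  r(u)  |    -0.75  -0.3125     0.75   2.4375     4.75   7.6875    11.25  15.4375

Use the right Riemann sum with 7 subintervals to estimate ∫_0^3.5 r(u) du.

Δu = 0.5.
Sum = 0.5·[(-0.3125) + 0.75 + 2.4375 + 4.75 + 7.6875 + 11.25 + 15.4375] = 21.

21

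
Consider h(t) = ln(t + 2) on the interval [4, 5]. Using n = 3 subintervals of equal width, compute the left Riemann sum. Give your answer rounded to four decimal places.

Δt = (5 − 4)/3 = 1/3.
Left endpoints: 4, 13/3, 14/3.
h(4) ≈ 1.7918, h(13/3) ≈ 1.8458, h(14/3) ≈ 1.8971.
Sum = Δt · [h(4) + h(13/3) + h(14/3)].
Sum ≈ 1.8449.

1.8449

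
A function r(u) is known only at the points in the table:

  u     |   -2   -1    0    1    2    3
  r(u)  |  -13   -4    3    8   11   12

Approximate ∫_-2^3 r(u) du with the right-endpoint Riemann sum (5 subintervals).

Δu = 1.
Sum = 1·[(-4) + 3 + 8 + 11 + 12] = 30.

30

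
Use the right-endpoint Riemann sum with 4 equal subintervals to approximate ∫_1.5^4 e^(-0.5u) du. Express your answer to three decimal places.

0.574

Δu = (4 − 1.5)/4 = 0.625.
Right endpoints: 2.125, 2.75, 3.375, 4.
f(2.125) ≈ 0.346, f(2.75) ≈ 0.253, f(3.375) ≈ 0.185, f(4) ≈ 0.135.
Sum = Δu · [f(2.125) + f(2.75) + f(3.375) + f(4)].
Sum ≈ 0.574.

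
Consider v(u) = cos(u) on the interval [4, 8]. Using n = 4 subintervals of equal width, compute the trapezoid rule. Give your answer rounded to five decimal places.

Δu = (8 − 4)/4 = 1.
v(4) ≈ -0.65364, v(5) ≈ 0.28366, v(6) ≈ 0.96017, v(7) ≈ 0.75390, v(8) ≈ -0.14550.
T_4 = (Δu/2)·[v(u_0) + 2v(u_1) + 2v(u_2) + 2v(u_3) + v(u_4)].
Sum ≈ 1.59816.

1.59816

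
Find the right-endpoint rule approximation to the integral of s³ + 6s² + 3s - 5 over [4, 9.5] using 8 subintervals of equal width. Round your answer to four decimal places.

4085.7991

Δs = (9.5 − 4)/8 = 0.6875.
Right endpoints: 4.6875, 5.375, 6.0625, 6.75, 7.4375, 8.125, 8.8125, 9.5.
f(4.6875) = 998995/4096, f(5.375) = 173955/512, f(6.0625) = 1869953/4096, f(6.75) = 596.171875, f(7.4375) = 3115527/4096, f(8.125) = 487345/512, f(8.8125) = 4799605/4096, f(9.5) = 1422.375.
Sum = Δs · [f(4.6875) + f(5.375) + f(6.0625) + ...].
Sum ≈ 4085.7991.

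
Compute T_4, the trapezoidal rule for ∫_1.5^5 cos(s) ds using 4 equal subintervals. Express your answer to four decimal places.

-1.8300

Δs = (5 − 1.5)/4 = 0.875.
f(1.5) ≈ 0.0707, f(2.375) ≈ -0.7203, f(3.25) ≈ -0.9941, f(4.125) ≈ -0.5542, f(5) ≈ 0.2837.
T_4 = (Δs/2)·[f(s_0) + 2f(s_1) + 2f(s_2) + 2f(s_3) + f(s_4)].
Sum ≈ -1.8300.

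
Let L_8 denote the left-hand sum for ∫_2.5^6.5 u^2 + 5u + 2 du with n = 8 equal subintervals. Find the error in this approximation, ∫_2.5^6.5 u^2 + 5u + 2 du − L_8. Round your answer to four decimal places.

Exact integral: ∫_2.5^6.5 f(u) du ≈ 184.333333.
L_8 = 170.5.
Error ≈ 184.333333 − 170.5 ≈ 13.8333.

13.8333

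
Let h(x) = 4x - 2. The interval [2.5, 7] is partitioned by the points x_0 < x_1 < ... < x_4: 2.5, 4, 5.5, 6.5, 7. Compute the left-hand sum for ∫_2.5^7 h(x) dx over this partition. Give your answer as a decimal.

Subinterval widths: 1.5, 1.5, 1, 0.5.
Left endpoints: 2.5, 4, 5.5, 6.5.
h(2.5) = 8, h(4) = 14, h(5.5) = 20, h(6.5) = 24.
Sum = Σ Δx_i · h(x_i).
Sum = 65.

65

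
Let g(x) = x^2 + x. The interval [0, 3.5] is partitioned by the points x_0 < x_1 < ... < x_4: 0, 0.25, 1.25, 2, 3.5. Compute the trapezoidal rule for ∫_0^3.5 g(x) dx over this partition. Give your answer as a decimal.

Subinterval widths: 0.25, 1, 0.75, 1.5.
g(0) = 0, g(0.25) = 0.3125, g(1.25) = 2.8125, g(2) = 6, g(3.5) = 15.75.
On each subinterval the trapezoid contributes (Δx_i/2)·[g(x_{i-1}) + g(x_i)].
Sum = 21.21875.

21.21875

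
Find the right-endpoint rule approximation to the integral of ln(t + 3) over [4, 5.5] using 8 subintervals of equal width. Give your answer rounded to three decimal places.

Δt = (5.5 − 4)/8 = 0.1875.
Right endpoints: 4.1875, 4.375, 4.5625, 4.75, 4.9375, 5.125, 5.3125, 5.5.
f(4.1875) ≈ 1.972, f(4.375) ≈ 1.998, f(4.5625) ≈ 2.023, f(4.75) ≈ 2.048, f(4.9375) ≈ 2.072, f(5.125) ≈ 2.095, f(5.3125) ≈ 2.118, f(5.5) ≈ 2.140.
Sum = Δt · [f(4.1875) + f(4.375) + f(4.5625) + ...].
Sum ≈ 3.087.

3.087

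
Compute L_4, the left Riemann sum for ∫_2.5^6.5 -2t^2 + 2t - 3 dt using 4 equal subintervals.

-118

Δt = (6.5 − 2.5)/4 = 1.
Left endpoints: 2.5, 3.5, 4.5, 5.5.
f(2.5) = -10.5, f(3.5) = -20.5, f(4.5) = -34.5, f(5.5) = -52.5.
Sum = Δt · [f(2.5) + f(3.5) + f(4.5) + f(5.5)].
Sum = -118.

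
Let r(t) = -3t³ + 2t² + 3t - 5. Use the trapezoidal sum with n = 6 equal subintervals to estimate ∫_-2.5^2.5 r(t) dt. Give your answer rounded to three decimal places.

-3.009

Δt = (2.5 − (-2.5))/6 = 5/6.
r(-2.5) = 46.875, r(-5/3) = 85/9, r(-5/6) = -4.375, r(0) = -5, r(5/6) = -205/72, r(5/3) = -25/3, r(2.5) = -31.875.
T_6 = (Δt/2)·[r(t_0) + 2r(t_1) + ... + 2r(t_{5}) + r(t_6)].
Sum ≈ -3.009.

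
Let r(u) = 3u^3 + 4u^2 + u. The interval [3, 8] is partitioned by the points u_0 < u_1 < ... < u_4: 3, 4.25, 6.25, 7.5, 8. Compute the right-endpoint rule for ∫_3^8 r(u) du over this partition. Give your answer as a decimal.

4945.99609375

Subinterval widths: 1.25, 2, 1.25, 0.5.
Right endpoints: 4.25, 6.25, 7.5, 8.
r(4.25) = 306.796875, r(6.25) = 894.921875, r(7.5) = 1498.125, r(8) = 1800.
Sum = Σ Δu_i · r(u_i).
Sum = 4945.99609375.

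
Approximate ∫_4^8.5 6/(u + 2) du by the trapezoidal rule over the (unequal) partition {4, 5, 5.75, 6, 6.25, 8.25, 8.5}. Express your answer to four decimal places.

3.3727

Subinterval widths: 1, 0.75, 0.25, 0.25, 2, 0.25.
f(4) = 1, f(5) = 6/7, f(5.75) = 24/31, f(6) = 0.75, f(6.25) = 8/11, f(8.25) = 24/41, f(8.5) = 4/7.
On each subinterval the trapezoid contributes (Δu_i/2)·[f(u_{i-1}) + f(u_i)].
Sum ≈ 3.3727.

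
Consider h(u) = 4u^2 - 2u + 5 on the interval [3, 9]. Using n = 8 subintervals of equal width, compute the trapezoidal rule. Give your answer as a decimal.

896.25

Δu = (9 − 3)/8 = 0.75.
h(3) = 35, h(3.75) = 53.75, h(4.5) = 77, h(5.25) = 104.75, h(6) = 137, h(6.75) = 173.75, h(7.5) = 215, h(8.25) = 260.75, h(9) = 311.
T_8 = (Δu/2)·[h(u_0) + 2h(u_1) + ... + 2h(u_{7}) + h(u_8)].
Sum = 896.25.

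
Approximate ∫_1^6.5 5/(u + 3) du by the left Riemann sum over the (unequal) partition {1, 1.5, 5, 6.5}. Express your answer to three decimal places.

5.451

Subinterval widths: 0.5, 3.5, 1.5.
Left endpoints: 1, 1.5, 5.
f(1) = 1.25, f(1.5) = 10/9, f(5) = 0.625.
Sum = Σ Δu_i · f(u_i).
Sum ≈ 5.451.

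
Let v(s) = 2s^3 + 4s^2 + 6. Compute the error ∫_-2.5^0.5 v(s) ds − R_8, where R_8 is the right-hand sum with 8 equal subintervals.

Exact integral: ∫_-2.5^0.5 v(s) ds = 19.5.
R_8 = 20.765625.
Error = 19.5 − 20.765625 = -1.265625.

-1.265625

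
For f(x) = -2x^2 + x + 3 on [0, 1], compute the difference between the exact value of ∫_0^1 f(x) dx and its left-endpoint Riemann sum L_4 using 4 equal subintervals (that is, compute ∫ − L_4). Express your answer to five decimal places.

Exact integral: ∫_0^1 f(x) dx ≈ 2.8333333.
L_4 = 2.9375.
Error ≈ 2.8333333 − 2.9375 ≈ -0.10417.

-0.10417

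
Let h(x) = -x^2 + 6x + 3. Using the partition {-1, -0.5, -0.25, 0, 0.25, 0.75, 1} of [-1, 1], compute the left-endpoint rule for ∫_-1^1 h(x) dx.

3

Subinterval widths: 0.5, 0.25, 0.25, 0.25, 0.5, 0.25.
Left endpoints: -1, -0.5, -0.25, 0, 0.25, 0.75.
h(-1) = -4, h(-0.5) = -0.25, h(-0.25) = 1.4375, h(0) = 3, h(0.25) = 4.4375, h(0.75) = 6.9375.
Sum = Σ Δx_i · h(x_i).
Sum = 3.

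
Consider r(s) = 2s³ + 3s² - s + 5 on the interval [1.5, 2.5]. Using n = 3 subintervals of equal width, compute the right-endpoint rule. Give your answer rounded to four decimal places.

Δs = (2.5 − 1.5)/3 = 1/3.
Right endpoints: 11/6, 13/6, 2.5.
r(11/6) = 1381/54, r(13/6) = 1006/27, r(2.5) = 52.5.
Sum = Δs · [r(11/6) + r(13/6) + r(2.5)].
Sum ≈ 38.4444.

38.4444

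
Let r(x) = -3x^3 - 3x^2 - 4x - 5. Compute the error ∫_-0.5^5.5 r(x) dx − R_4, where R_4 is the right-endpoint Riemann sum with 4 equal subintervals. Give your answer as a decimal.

Exact integral: ∫_-0.5^5.5 r(x) dx = -942.75.
R_4 = -1460.25.
Error = -942.75 − (-1460.25) = 517.5.

517.5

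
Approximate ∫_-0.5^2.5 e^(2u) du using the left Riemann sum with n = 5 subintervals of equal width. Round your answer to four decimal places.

Δu = (2.5 − (-0.5))/5 = 0.6.
Left endpoints: -0.5, 0.1, 0.7, 1.3, 1.9.
f(-0.5) ≈ 0.3679, f(0.1) ≈ 1.2214, f(0.7) ≈ 4.0552, f(1.3) ≈ 13.4637, f(1.9) ≈ 44.7012.
Sum = Δu · [f(-0.5) + f(0.1) + f(0.7) + f(1.3) + f(1.9)].
Sum ≈ 38.2856.

38.2856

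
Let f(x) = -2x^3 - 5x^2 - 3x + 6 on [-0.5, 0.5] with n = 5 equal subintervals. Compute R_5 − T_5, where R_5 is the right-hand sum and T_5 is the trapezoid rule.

-0.35

R_5 = 5.2.
T_5 = 5.55.
R_5 − T_5 = -0.35.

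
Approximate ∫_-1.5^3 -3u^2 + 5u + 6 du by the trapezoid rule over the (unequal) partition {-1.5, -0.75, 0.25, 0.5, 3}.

Subinterval widths: 0.75, 1, 0.25, 2.5.
f(-1.5) = -8.25, f(-0.75) = 0.5625, f(0.25) = 7.0625, f(0.5) = 7.75, f(3) = -6.
On each subinterval the trapezoid contributes (Δu_i/2)·[f(u_{i-1}) + f(u_i)].
Sum = 4.96875.

4.96875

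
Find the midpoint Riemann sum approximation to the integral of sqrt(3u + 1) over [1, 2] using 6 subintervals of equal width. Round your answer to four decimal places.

2.3380

Δu = (2 − 1)/6 = 1/6.
Midpoints: 13/12, 1.25, 17/12, 19/12, 1.75, 23/12.
f(13/12) ≈ 2.0616, f(1.25) ≈ 2.1794, f(17/12) ≈ 2.2913, f(19/12) ≈ 2.3979, f(1.75) ≈ 2.5000, f(23/12) ≈ 2.5981.
Sum = Δu · [f(13/12) + f(1.25) + f(17/12) + ...].
Sum ≈ 2.3380.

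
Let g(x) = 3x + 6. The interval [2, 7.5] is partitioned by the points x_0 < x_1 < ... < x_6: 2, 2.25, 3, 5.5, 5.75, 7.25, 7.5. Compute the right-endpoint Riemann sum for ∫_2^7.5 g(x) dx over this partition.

Subinterval widths: 0.25, 0.75, 2.5, 0.25, 1.5, 0.25.
Right endpoints: 2.25, 3, 5.5, 5.75, 7.25, 7.5.
g(2.25) = 12.75, g(3) = 15, g(5.5) = 22.5, g(5.75) = 23.25, g(7.25) = 27.75, g(7.5) = 28.5.
Sum = Σ Δx_i · g(x_i).
Sum = 125.25.

125.25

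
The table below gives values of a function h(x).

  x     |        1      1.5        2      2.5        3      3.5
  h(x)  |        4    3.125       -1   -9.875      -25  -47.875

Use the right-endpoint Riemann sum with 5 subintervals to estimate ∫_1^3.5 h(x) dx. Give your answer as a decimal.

Δx = 0.5.
Sum = 0.5·[3.125 + (-1) + (-9.875) + (-25) + (-47.875)] = -40.3125.

-40.3125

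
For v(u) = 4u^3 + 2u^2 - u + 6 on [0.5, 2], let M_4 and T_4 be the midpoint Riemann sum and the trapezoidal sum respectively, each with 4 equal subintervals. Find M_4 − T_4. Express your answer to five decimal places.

M_4 ≈ 28.0136719.
T_4 = 28.91015625.
M_4 − T_4 ≈ -0.89648.

-0.89648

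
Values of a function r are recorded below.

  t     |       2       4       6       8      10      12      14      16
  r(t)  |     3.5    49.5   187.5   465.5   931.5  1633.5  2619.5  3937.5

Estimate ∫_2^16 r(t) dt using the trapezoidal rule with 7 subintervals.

Δt = 2.
T_7 = (2/2)·[3.5 + 2·49.5 + 2·187.5 + 2·465.5 + 2·931.5 + 2·1633.5 + 2·2619.5 + 3937.5] = 15715.

15715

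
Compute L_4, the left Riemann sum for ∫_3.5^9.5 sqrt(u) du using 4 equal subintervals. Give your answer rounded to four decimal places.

14.2273

Δu = (9.5 − 3.5)/4 = 1.5.
Left endpoints: 3.5, 5, 6.5, 8.
f(3.5) ≈ 1.8708, f(5) ≈ 2.2361, f(6.5) ≈ 2.5495, f(8) ≈ 2.8284.
Sum = Δu · [f(3.5) + f(5) + f(6.5) + f(8)].
Sum ≈ 14.2273.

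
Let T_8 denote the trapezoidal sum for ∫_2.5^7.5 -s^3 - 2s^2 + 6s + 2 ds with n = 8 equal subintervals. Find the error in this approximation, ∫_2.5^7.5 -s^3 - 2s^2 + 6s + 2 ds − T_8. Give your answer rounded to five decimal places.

5.53385

Exact integral: ∫_2.5^7.5 f(s) ds ≈ -892.0833333.
T_8 = -897.6171875.
Error ≈ -892.0833333 − (-897.6171875) ≈ 5.53385.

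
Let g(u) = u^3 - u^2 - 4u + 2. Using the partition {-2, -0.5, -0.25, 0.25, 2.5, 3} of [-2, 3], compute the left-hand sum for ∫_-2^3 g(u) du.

2.19921875

Subinterval widths: 1.5, 0.25, 0.5, 2.25, 0.5.
Left endpoints: -2, -0.5, -0.25, 0.25, 2.5.
g(-2) = -2, g(-0.5) = 3.625, g(-0.25) = 2.921875, g(0.25) = 0.953125, g(2.5) = 1.375.
Sum = Σ Δu_i · g(u_i).
Sum = 2.19921875.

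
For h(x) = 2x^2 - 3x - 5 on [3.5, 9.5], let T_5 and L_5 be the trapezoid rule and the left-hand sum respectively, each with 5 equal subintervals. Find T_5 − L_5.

82.8

T_5 = 398.88.
L_5 = 316.08.
T_5 − L_5 = 82.8.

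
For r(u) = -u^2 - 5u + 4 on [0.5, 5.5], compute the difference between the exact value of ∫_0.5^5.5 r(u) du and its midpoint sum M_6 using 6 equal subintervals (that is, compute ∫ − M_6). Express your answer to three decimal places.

Exact integral: ∫_0.5^5.5 r(u) du ≈ -110.41667.
M_6 ≈ -110.12731.
Error ≈ -110.41667 − (-110.12731) ≈ -0.289.

-0.289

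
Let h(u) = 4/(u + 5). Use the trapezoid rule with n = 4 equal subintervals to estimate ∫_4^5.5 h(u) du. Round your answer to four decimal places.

Δu = (5.5 − 4)/4 = 0.375.
h(4) = 4/9, h(4.375) = 32/75, h(4.75) = 16/39, h(5.125) = 32/81, h(5.5) = 8/21.
T_4 = (Δu/2)·[h(u_0) + 2h(u_1) + 2h(u_2) + 2h(u_3) + h(u_4)].
Sum ≈ 0.6168.

0.6168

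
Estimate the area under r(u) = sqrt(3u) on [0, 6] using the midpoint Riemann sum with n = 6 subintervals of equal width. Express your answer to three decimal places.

Δu = (6 − 0)/6 = 1.
Midpoints: 0.5, 1.5, 2.5, 3.5, 4.5, 5.5.
r(0.5) ≈ 1.225, r(1.5) ≈ 2.121, r(2.5) ≈ 2.739, r(3.5) ≈ 3.240, r(4.5) ≈ 3.674, r(5.5) ≈ 4.062.
Sum = Δu · [r(0.5) + r(1.5) + r(2.5) + ...].
Sum ≈ 17.061.

17.061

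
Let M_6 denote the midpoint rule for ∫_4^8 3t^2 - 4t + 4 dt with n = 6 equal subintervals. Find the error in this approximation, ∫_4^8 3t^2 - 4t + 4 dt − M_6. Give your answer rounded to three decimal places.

0.444

Exact integral: ∫_4^8 f(t) dt = 368.
M_6 ≈ 367.55556.
Error ≈ 368 − 367.55556 ≈ 0.444.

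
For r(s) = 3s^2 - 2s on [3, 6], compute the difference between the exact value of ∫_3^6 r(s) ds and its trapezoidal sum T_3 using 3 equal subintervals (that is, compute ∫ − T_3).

Exact integral: ∫_3^6 r(s) ds = 162.
T_3 = 163.5.
Error = 162 − 163.5 = -1.5.

-1.5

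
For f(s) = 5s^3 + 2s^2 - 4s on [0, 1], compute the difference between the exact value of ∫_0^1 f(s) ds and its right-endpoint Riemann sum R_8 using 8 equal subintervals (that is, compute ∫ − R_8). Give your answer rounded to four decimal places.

-0.2122

Exact integral: ∫_0^1 f(s) ds ≈ -0.083333.
R_8 = 0.12890625.
Error ≈ -0.083333 − 0.12890625 ≈ -0.2122.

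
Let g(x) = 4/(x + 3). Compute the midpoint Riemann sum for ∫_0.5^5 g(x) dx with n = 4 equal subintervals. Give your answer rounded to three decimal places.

Δx = (5 − 0.5)/4 = 1.125.
Midpoints: 1.0625, 2.1875, 3.3125, 4.4375.
g(1.0625) = 64/65, g(2.1875) = 64/83, g(3.3125) = 64/101, g(4.4375) = 64/119.
Sum = Δx · [g(1.0625) + g(2.1875) + g(3.3125) + g(4.4375)].
Sum ≈ 3.293.

3.293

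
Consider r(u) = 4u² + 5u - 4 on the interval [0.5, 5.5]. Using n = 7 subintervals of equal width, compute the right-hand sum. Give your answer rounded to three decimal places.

330.153

Δu = (5.5 − 0.5)/7 = 5/7.
Right endpoints: 17/14, 27/14, 37/14, 47/14, 57/14, 67/14, 5.5.
r(17/14) = 781/98, r(27/14) = 2011/98, r(37/14) = 3641/98, r(47/14) = 5671/98, r(57/14) = 8101/98, r(67/14) = 10931/98, r(5.5) = 144.5.
Sum = Δu · [r(17/14) + r(27/14) + r(37/14) + ...].
Sum ≈ 330.153.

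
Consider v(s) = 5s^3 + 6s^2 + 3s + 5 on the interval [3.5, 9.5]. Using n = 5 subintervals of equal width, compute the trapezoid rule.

11918.79

Δs = (9.5 − 3.5)/5 = 1.2.
v(3.5) = 303.375, v(4.7) = 670.755, v(5.9) = 1258.455, v(7.1) = 2118.315, v(8.3) = 3302.175, v(9.5) = 4861.875.
T_5 = (Δs/2)·[v(s_0) + 2v(s_1) + ... + 2v(s_{4}) + v(s_5)].
Sum = 11918.79.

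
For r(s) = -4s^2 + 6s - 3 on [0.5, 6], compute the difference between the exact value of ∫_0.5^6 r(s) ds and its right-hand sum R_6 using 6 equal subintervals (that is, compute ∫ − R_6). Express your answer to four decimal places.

53.4977

Exact integral: ∫_0.5^6 r(s) ds ≈ -197.083333.
R_6 ≈ -250.581019.
Error ≈ -197.083333 − (-250.581019) ≈ 53.4977.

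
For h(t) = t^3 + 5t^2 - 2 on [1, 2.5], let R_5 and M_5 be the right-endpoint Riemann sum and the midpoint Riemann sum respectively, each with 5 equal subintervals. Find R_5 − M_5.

R_5 = 37.2525.
M_5 = 30.7753125.
R_5 − M_5 = 6.4771875.

6.4771875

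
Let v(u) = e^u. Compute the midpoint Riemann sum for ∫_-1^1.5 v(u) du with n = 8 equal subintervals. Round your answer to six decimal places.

4.097118

Δu = (1.5 − (-1))/8 = 0.3125.
Midpoints: -0.84375, -0.53125, -0.21875, 0.09375, 0.40625, 0.71875, 1.03125, 1.34375.
v(-0.84375) ≈ 0.430095, v(-0.53125) ≈ 0.587870, v(-0.21875) ≈ 0.803523, v(0.09375) ≈ 1.098285, v(0.40625) ≈ 1.501178, v(0.71875) ≈ 2.051867, v(1.03125) ≈ 2.804569, v(1.34375) ≈ 3.833392.
Sum = Δu · [v(-0.84375) + v(-0.53125) + v(-0.21875) + ...].
Sum ≈ 4.097118.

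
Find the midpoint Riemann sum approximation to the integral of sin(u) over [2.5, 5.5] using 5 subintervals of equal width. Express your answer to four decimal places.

-1.5327

Δu = (5.5 − 2.5)/5 = 0.6.
Midpoints: 2.8, 3.4, 4, 4.6, 5.2.
f(2.8) ≈ 0.3350, f(3.4) ≈ -0.2555, f(4) ≈ -0.7568, f(4.6) ≈ -0.9937, f(5.2) ≈ -0.8835.
Sum = Δu · [f(2.8) + f(3.4) + f(4) + f(4.6) + f(5.2)].
Sum ≈ -1.5327.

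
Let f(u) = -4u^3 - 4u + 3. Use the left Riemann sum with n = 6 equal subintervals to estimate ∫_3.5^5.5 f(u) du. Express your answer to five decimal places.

Δu = (5.5 − 3.5)/6 = 1/3.
Left endpoints: 3.5, 23/6, 25/6, 4.5, 29/6, 31/6.
f(3.5) = -182.5, f(23/6) = -12833/54, f(25/6) = -16363/54, f(4.5) = -379.5, f(29/6) = -25271/54, f(31/6) = -30745/54.
Sum = Δu · [f(3.5) + f(23/6) + f(25/6) + ...].
Sum ≈ -713.33333.

-713.33333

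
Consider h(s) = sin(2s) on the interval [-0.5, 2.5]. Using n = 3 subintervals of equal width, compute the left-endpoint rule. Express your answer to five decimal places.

Δs = (2.5 − (-0.5))/3 = 1.
Left endpoints: -0.5, 0.5, 1.5.
h(-0.5) ≈ -0.84147, h(0.5) ≈ 0.84147, h(1.5) ≈ 0.14112.
Sum = Δs · [h(-0.5) + h(0.5) + h(1.5)].
Sum ≈ 0.14112.

0.14112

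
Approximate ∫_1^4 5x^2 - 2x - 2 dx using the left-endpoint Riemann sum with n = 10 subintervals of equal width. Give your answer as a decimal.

73.875

Δx = (4 − 1)/10 = 0.3.
Left endpoints: 1, 1.3, 1.6, 1.9, 2.2, 2.5, 2.8, 3.1, 3.4, 3.7.
f(1) = 1, f(1.3) = 3.85, f(1.6) = 7.6, f(1.9) = 12.25, f(2.2) = 17.8, f(2.5) = 24.25, f(2.8) = 31.6, f(3.1) = 39.85, f(3.4) = 49, f(3.7) = 59.05.
Sum = Δx · [f(1) + f(1.3) + f(1.6) + ...].
Sum = 73.875.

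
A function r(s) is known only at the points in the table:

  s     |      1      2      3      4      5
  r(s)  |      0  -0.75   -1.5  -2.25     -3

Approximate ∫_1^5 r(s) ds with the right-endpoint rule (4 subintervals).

Δs = 1.
Sum = 1·[(-0.75) + (-1.5) + (-2.25) + (-3)] = -7.5.

-7.5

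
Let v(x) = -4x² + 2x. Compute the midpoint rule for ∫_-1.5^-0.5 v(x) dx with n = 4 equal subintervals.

Δx = (-0.5 − (-1.5))/4 = 0.25.
Midpoints: -1.375, -1.125, -0.875, -0.625.
v(-1.375) = -10.3125, v(-1.125) = -7.3125, v(-0.875) = -4.8125, v(-0.625) = -2.8125.
Sum = Δx · [v(-1.375) + v(-1.125) + v(-0.875) + v(-0.625)].
Sum = -6.3125.

-6.3125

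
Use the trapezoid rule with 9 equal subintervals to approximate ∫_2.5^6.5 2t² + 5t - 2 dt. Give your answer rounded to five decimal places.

254.93004

Δt = (6.5 − 2.5)/9 = 4/9.
f(2.5) = 23, f(53/18) = 2435/81, f(61/18) = 3071/81, f(23/6) = 419/9, f(77/18) = 4535/81, f(85/18) = 5363/81, f(31/6) = 695/9, f(101/18) = 7211/81, f(109/18) = 8231/81, f(6.5) = 115.
T_9 = (Δt/2)·[f(t_0) + 2f(t_1) + ... + 2f(t_{8}) + f(t_9)].
Sum ≈ 254.93004.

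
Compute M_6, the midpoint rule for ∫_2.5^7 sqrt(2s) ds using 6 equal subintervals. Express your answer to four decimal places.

13.7385

Δs = (7 − 2.5)/6 = 0.75.
Midpoints: 2.875, 3.625, 4.375, 5.125, 5.875, 6.625.
f(2.875) ≈ 2.3979, f(3.625) ≈ 2.6926, f(4.375) ≈ 2.9580, f(5.125) ≈ 3.2016, f(5.875) ≈ 3.4278, f(6.625) ≈ 3.6401.
Sum = Δs · [f(2.875) + f(3.625) + f(4.375) + ...].
Sum ≈ 13.7385.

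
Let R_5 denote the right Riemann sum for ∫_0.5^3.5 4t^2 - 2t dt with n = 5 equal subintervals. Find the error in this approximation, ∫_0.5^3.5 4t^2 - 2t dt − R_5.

Exact integral: ∫_0.5^3.5 f(t) dt = 45.
R_5 = 58.32.
Error = 45 − 58.32 = -13.32.

-13.32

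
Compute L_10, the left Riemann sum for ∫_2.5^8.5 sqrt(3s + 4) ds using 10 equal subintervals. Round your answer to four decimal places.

26.3224

Δs = (8.5 − 2.5)/10 = 0.6.
Left endpoints: 2.5, 3.1, 3.7, 4.3, 4.9, 5.5, 6.1, 6.7, 7.3, 7.9.
f(2.5) ≈ 3.3912, f(3.1) ≈ 3.6469, f(3.7) ≈ 3.8859, f(4.3) ≈ 4.1110, f(4.9) ≈ 4.3243, f(5.5) ≈ 4.5277, f(6.1) ≈ 4.7223, f(6.7) ≈ 4.9092, f(7.3) ≈ 5.0892, f(7.9) ≈ 5.2631.
Sum = Δs · [f(2.5) + f(3.1) + f(3.7) + ...].
Sum ≈ 26.3224.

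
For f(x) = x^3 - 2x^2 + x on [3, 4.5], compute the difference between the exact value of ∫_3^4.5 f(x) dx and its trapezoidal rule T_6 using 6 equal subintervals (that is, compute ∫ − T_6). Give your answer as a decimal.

-0.14453125

Exact integral: ∫_3^4.5 f(x) dx = 45.140625.
T_6 = 45.28515625.
Error = 45.140625 − 45.28515625 = -0.14453125.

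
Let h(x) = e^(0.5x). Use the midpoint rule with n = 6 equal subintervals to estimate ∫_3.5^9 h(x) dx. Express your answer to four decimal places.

Δx = (9 − 3.5)/6 = 11/12.
Midpoints: 95/24, 4.875, 139/24, 161/24, 7.625, 205/24.
h(95/24) ≈ 7.2367, h(4.875) ≈ 11.4444, h(139/24) ≈ 18.0986, h(161/24) ≈ 28.6217, h(7.625) ≈ 45.2635, h(205/24) ≈ 71.5813.
Sum = Δx · [h(95/24) + h(4.875) + h(139/24) + ...].
Sum ≈ 167.0590.

167.0590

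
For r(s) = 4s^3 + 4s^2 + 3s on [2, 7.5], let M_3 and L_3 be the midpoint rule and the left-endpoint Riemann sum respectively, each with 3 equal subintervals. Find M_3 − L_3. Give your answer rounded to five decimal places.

M_3 ≈ 3684.2997685.
L_3 ≈ 2241.9629630.
M_3 − L_3 ≈ 1442.33681.

1442.33681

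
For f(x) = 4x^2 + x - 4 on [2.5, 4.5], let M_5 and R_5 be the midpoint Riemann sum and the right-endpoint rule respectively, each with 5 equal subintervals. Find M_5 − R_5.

-11.92

M_5 = 99.56.
R_5 = 111.48.
M_5 − R_5 = -11.92.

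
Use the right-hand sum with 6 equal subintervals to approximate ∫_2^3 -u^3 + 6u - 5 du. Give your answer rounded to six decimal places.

Δu = (3 − 2)/6 = 1/6.
Right endpoints: 13/6, 7/3, 2.5, 8/3, 17/6, 3.
f(13/6) = -469/216, f(7/3) = -100/27, f(2.5) = -5.625, f(8/3) = -215/27, f(17/6) = -2321/216, f(3) = -14.
Sum = Δu · [f(13/6) + f(7/3) + f(2.5) + ...].
Sum ≈ -7.368056.

-7.368056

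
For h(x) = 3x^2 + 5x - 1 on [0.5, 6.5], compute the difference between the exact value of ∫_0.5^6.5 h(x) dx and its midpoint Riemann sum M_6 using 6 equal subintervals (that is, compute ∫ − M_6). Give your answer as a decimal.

1.5

Exact integral: ∫_0.5^6.5 h(x) dx = 373.5.
M_6 = 372.
Error = 373.5 − 372 = 1.5.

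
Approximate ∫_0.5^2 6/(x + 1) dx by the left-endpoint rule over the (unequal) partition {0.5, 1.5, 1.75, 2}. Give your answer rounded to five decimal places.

5.14545

Subinterval widths: 1, 0.25, 0.25.
Left endpoints: 0.5, 1.5, 1.75.
f(0.5) = 4, f(1.5) = 2.4, f(1.75) = 24/11.
Sum = Σ Δx_i · f(x_i).
Sum ≈ 5.14545.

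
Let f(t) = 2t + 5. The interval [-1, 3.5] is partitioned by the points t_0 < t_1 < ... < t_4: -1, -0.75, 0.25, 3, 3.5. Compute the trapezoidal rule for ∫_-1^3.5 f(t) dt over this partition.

33.75

Subinterval widths: 0.25, 1, 2.75, 0.5.
f(-1) = 3, f(-0.75) = 3.5, f(0.25) = 5.5, f(3) = 11, f(3.5) = 12.
On each subinterval the trapezoid contributes (Δt_i/2)·[f(t_{i-1}) + f(t_i)].
Sum = 33.75.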